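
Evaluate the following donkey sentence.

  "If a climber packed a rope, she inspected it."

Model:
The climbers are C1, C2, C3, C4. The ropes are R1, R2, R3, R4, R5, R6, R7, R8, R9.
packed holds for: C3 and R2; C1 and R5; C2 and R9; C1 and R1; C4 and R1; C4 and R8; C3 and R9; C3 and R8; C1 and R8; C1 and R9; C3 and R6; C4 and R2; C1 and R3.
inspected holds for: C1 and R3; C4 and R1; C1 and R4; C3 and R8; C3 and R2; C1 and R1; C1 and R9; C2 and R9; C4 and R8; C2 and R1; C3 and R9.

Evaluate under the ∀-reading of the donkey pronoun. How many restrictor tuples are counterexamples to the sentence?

4

"it" takes "a rope" as antecedent — a donkey pronoun bound across the clause boundary.
Strong reading: for every (c,r) with packed(c,r), inspected(c,r).
Restrictor pairs: (C1,R1) ✓  (C1,R3) ✓  (C1,R5) ✗  (C1,R8) ✗  (C1,R9) ✓  (C2,R9) ✓  (C3,R2) ✓  (C3,R6) ✗  (C3,R8) ✓  (C3,R9) ✓  (C4,R1) ✓  (C4,R2) ✗  (C4,R8) ✓
Counterexamples (restrictor pairs failing the scope): 4.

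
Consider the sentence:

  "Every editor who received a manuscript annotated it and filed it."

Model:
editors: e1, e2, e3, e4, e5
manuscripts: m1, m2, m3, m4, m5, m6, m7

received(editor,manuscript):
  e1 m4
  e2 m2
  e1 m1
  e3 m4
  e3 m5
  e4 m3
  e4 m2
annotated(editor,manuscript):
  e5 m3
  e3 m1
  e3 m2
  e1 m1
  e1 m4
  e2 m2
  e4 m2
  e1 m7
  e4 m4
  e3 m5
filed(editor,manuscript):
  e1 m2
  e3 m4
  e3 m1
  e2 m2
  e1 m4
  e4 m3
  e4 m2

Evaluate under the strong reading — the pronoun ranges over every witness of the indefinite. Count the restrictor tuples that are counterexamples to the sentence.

4

"it" takes "a manuscript" as antecedent — a donkey pronoun bound across the clause boundary.
Strong reading: for every (e,m) with received(e,m), annotated(e,m) ∧ filed(e,m).
Restrictor pairs: (e1,m1) ✗  (e1,m4) ✓  (e2,m2) ✓  (e3,m4) ✗  (e3,m5) ✗  (e4,m2) ✓  (e4,m3) ✗
Counterexamples (restrictor pairs failing the scope): 4.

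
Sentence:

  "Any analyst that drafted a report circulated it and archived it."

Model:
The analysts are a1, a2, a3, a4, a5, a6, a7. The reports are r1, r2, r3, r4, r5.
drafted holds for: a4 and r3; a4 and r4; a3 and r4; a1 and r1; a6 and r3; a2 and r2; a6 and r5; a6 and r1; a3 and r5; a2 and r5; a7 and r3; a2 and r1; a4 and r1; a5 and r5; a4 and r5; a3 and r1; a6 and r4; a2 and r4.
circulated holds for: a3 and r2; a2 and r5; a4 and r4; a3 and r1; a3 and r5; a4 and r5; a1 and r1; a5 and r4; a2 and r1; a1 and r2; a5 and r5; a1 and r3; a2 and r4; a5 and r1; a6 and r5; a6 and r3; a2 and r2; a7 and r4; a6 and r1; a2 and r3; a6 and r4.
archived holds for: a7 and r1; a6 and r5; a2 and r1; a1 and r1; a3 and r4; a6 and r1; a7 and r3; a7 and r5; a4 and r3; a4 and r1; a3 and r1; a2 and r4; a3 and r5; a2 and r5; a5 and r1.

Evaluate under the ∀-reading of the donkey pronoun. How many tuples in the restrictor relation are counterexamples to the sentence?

"it" takes "a report" as antecedent — a donkey pronoun bound across the clause boundary.
Strong reading: for every (a,r) with drafted(a,r), circulated(a,r) ∧ archived(a,r).
Restrictor pairs: (a1,r1) ✓  (a2,r1) ✓  (a2,r2) ✗  (a2,r4) ✓  (a2,r5) ✓  (a3,r1) ✓  (a3,r4) ✗  (a3,r5) ✓  (a4,r1) ✗  (a4,r3) ✗  (a4,r4) ✗  (a4,r5) ✗  (a5,r5) ✗  (a6,r1) ✓  (a6,r3) ✗  (a6,r4) ✗  (a6,r5) ✓  (a7,r3) ✗
Counterexamples (restrictor pairs failing the scope): 10.

10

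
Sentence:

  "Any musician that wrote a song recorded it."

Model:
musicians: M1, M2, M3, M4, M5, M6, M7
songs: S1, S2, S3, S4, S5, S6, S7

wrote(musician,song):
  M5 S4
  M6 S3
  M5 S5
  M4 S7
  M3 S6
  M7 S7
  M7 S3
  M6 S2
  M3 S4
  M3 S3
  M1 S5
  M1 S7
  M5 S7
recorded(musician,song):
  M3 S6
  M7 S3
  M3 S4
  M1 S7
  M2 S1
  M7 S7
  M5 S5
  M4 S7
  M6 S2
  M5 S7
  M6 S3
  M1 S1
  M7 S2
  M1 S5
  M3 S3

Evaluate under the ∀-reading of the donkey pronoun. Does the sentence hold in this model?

"it" takes "a song" as antecedent — a donkey pronoun bound across the clause boundary.
Strong reading: for every (m,s) with wrote(m,s), recorded(m,s).
Restrictor pairs: (M1,S5) ✓  (M1,S7) ✓  (M3,S3) ✓  (M3,S4) ✓  (M3,S6) ✓  (M4,S7) ✓  (M5,S4) ✗  (M5,S5) ✓  (M5,S7) ✓  (M6,S2) ✓  (M6,S3) ✓  (M7,S3) ✓  (M7,S7) ✓
Counterexample: (M5,S4) is in wrote but fails the scope.

False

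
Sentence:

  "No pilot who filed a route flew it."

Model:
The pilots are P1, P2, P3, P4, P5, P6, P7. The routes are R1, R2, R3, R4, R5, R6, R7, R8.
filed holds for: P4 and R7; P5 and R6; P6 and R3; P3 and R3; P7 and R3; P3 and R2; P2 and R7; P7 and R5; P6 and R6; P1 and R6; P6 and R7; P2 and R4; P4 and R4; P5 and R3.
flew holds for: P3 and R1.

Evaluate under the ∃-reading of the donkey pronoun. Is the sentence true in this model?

"it" takes "a route" as antecedent — a donkey pronoun bound across the clause boundary.
Truth condition: for no (p,r) with filed(p,r) does flew(p,r) hold.
Restrictor pairs — does the scope hold? (P1,R6):fails  (P2,R4):fails  (P2,R7):fails  (P3,R2):fails  (P3,R3):fails  (P4,R4):fails  (P4,R7):fails  (P5,R3):fails  (P5,R6):fails  (P6,R3):fails  (P6,R6):fails  (P6,R7):fails  (P7,R3):fails  (P7,R5):fails
Scope holds for no restrictor pair, so the sentence is true.

True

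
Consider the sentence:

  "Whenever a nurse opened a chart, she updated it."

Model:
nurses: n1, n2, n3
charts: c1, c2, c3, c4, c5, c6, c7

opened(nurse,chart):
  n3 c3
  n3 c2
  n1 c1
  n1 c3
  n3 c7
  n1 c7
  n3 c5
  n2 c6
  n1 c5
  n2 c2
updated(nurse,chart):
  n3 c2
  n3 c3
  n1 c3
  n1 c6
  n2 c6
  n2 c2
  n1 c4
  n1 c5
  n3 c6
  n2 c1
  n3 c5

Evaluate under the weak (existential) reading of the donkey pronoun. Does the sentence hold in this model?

"it" takes "a chart" as antecedent — a donkey pronoun bound across the clause boundary.
Weak reading: every nurse n with some opened-chart has at least one opened-chart c such that updated(n,c).
Per nurse: n1:✓  n2:✓  n3:✓
Every nurse in the restrictor has a witness.

True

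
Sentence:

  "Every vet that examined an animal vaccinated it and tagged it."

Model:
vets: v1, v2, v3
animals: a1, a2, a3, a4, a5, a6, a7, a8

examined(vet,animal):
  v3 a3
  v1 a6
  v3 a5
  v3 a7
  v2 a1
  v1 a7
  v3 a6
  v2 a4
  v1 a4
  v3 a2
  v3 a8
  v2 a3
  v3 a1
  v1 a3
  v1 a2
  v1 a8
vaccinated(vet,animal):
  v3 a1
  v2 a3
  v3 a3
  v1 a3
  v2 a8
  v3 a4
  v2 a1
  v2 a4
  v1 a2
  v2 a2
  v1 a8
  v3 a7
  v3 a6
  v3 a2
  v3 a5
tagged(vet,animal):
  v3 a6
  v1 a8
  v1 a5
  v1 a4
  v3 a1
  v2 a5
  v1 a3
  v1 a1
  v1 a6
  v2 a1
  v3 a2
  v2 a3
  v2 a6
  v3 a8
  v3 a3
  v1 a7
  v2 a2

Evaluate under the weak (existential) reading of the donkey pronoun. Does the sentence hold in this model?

True

"it" takes "an animal" as antecedent — a donkey pronoun bound across the clause boundary.
Weak reading: every vet v with some examined-animal has at least one examined-animal a such that vaccinated(v,a) ∧ tagged(v,a).
Per vet: v1:✓  v2:✓  v3:✓
Every vet in the restrictor has a witness.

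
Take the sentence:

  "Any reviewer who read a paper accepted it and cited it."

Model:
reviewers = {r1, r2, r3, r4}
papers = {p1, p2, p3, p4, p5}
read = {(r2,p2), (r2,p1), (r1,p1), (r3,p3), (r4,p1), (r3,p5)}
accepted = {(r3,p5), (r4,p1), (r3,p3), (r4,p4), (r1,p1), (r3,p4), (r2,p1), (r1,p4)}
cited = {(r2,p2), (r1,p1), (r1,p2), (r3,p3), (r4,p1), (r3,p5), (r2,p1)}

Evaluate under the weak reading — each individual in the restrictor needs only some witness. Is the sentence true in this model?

"it" takes "a paper" as antecedent — a donkey pronoun bound across the clause boundary.
Weak reading: every reviewer r with some read-paper has at least one read-paper p such that accepted(r,p) ∧ cited(r,p).
Per reviewer: r1:✓  r2:✓  r3:✓  r4:✓
Every reviewer in the restrictor has a witness.

True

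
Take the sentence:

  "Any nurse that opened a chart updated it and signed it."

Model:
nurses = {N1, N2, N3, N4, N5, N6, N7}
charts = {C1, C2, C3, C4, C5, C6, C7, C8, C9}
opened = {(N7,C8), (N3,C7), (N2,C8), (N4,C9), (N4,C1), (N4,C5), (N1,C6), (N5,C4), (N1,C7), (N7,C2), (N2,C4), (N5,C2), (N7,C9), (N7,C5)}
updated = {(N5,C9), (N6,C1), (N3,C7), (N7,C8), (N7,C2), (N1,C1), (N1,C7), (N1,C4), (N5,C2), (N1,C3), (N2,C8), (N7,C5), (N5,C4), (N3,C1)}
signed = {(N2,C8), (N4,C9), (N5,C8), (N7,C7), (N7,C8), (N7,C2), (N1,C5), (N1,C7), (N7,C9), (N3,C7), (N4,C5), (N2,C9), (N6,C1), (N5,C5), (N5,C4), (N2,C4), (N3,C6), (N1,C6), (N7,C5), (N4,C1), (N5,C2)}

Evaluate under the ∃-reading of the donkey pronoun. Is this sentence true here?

False

"it" takes "a chart" as antecedent — a donkey pronoun bound across the clause boundary.
Weak reading: every nurse n with some opened-chart has at least one opened-chart c such that updated(n,c) ∧ signed(n,c).
Per nurse: N1:✓  N2:✓  N3:✓  N4:✗  N5:✓  N7:✓
N4 has no witness among its opened-charts.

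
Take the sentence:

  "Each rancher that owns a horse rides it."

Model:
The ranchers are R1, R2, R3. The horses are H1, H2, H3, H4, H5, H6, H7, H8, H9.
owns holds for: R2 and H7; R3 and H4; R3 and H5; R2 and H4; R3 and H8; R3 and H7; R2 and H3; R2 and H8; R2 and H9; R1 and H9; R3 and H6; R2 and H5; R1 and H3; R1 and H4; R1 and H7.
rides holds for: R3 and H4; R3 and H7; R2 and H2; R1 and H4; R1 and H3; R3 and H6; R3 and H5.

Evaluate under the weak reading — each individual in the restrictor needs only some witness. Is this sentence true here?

False

"it" takes "a horse" as antecedent — a donkey pronoun bound across the clause boundary.
Weak reading: every rancher r with some owns-horse has at least one owns-horse h such that rides(r,h).
Per rancher: R1:✓  R2:✗  R3:✓
R2 has no witness among its owns-horses.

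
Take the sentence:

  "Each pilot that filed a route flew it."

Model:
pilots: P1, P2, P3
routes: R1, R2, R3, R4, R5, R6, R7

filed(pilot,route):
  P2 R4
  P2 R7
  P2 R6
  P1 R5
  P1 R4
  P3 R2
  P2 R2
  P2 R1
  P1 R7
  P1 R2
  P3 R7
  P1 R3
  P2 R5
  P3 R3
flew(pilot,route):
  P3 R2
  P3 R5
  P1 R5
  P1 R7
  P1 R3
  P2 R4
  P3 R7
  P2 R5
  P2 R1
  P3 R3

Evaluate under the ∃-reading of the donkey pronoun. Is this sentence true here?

"it" takes "a route" as antecedent — a donkey pronoun bound across the clause boundary.
Weak reading: every pilot p with some filed-route has at least one filed-route r such that flew(p,r).
Per pilot: P1:✓  P2:✓  P3:✓
Every pilot in the restrictor has a witness.

True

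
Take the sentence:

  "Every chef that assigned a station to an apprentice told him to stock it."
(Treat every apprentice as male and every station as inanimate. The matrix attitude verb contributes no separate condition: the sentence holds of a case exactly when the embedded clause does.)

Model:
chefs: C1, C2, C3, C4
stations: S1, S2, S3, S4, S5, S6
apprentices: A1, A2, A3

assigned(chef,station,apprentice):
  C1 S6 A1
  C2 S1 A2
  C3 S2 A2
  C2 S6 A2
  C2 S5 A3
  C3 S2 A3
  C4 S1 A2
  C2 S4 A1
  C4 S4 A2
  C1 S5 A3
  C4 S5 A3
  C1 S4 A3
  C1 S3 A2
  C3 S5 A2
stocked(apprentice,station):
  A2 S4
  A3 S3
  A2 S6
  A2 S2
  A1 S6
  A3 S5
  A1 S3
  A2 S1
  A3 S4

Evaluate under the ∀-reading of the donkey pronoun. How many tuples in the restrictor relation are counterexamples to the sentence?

"him" takes "an apprentice" as antecedent and "it" takes "a station"; both are donkey pronouns co-varying with the restrictor.
Strong reading: for every (c,s,a) with assigned(c,s,a), stocked(a,s).
Restrictor triples: (C1,S3,A2)→stocked(A2,S3) ✗  (C1,S4,A3)→stocked(A3,S4) ✓  (C1,S5,A3)→stocked(A3,S5) ✓  (C1,S6,A1)→stocked(A1,S6) ✓  (C2,S1,A2)→stocked(A2,S1) ✓  (C2,S4,A1)→stocked(A1,S4) ✗  (C2,S5,A3)→stocked(A3,S5) ✓  (C2,S6,A2)→stocked(A2,S6) ✓  (C3,S2,A2)→stocked(A2,S2) ✓  (C3,S2,A3)→stocked(A3,S2) ✗  (C3,S5,A2)→stocked(A2,S5) ✗  (C4,S1,A2)→stocked(A2,S1) ✓  (C4,S4,A2)→stocked(A2,S4) ✓  (C4,S5,A3)→stocked(A3,S5) ✓
Counterexamples (restrictor triples failing the scope): 4.

4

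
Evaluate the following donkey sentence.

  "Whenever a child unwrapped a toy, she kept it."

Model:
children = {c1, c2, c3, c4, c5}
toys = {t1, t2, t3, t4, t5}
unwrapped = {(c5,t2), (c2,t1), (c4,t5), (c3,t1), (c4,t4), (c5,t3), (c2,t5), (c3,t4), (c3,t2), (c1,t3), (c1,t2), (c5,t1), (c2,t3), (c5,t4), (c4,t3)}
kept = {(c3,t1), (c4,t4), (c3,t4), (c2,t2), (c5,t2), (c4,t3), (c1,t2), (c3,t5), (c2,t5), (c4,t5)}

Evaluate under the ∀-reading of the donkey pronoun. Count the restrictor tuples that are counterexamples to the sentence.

"it" takes "a toy" as antecedent — a donkey pronoun bound across the clause boundary.
Strong reading: for every (c,t) with unwrapped(c,t), kept(c,t).
Restrictor pairs: (c1,t2) ✓  (c1,t3) ✗  (c2,t1) ✗  (c2,t3) ✗  (c2,t5) ✓  (c3,t1) ✓  (c3,t2) ✗  (c3,t4) ✓  (c4,t3) ✓  (c4,t4) ✓  (c4,t5) ✓  (c5,t1) ✗  (c5,t2) ✓  (c5,t3) ✗  (c5,t4) ✗
Counterexamples (restrictor pairs failing the scope): 7.

7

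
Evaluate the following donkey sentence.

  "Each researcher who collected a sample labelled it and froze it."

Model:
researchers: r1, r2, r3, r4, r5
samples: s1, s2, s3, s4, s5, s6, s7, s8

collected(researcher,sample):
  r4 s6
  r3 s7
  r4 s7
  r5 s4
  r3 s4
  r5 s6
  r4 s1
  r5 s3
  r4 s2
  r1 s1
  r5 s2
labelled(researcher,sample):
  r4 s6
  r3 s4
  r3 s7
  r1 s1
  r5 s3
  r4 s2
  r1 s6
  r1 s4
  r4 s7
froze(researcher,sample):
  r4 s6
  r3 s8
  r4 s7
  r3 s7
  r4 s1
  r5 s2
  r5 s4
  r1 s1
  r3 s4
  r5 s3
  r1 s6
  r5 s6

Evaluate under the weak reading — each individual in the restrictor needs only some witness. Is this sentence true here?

True

"it" takes "a sample" as antecedent — a donkey pronoun bound across the clause boundary.
Weak reading: every researcher r with some collected-sample has at least one collected-sample s such that labelled(r,s) ∧ froze(r,s).
Per researcher: r1:✓  r3:✓  r4:✓  r5:✓
Every researcher in the restrictor has a witness.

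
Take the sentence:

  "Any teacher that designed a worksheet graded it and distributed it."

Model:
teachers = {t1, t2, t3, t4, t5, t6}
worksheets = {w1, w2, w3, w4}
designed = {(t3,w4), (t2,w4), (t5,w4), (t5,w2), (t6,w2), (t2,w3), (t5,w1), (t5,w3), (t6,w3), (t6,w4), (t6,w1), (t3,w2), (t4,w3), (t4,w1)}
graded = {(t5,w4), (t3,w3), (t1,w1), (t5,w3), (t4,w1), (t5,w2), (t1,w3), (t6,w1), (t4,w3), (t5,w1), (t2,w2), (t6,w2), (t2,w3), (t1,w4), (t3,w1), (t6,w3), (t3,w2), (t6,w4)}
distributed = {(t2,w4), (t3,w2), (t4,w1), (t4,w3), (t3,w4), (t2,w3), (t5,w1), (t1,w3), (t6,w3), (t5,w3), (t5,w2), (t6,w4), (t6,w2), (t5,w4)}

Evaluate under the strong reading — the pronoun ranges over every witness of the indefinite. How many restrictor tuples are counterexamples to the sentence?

3

"it" takes "a worksheet" as antecedent — a donkey pronoun bound across the clause boundary.
Strong reading: for every (t,w) with designed(t,w), graded(t,w) ∧ distributed(t,w).
Restrictor pairs: (t2,w3) ✓  (t2,w4) ✗  (t3,w2) ✓  (t3,w4) ✗  (t4,w1) ✓  (t4,w3) ✓  (t5,w1) ✓  (t5,w2) ✓  (t5,w3) ✓  (t5,w4) ✓  (t6,w1) ✗  (t6,w2) ✓  (t6,w3) ✓  (t6,w4) ✓
Counterexamples (restrictor pairs failing the scope): 3.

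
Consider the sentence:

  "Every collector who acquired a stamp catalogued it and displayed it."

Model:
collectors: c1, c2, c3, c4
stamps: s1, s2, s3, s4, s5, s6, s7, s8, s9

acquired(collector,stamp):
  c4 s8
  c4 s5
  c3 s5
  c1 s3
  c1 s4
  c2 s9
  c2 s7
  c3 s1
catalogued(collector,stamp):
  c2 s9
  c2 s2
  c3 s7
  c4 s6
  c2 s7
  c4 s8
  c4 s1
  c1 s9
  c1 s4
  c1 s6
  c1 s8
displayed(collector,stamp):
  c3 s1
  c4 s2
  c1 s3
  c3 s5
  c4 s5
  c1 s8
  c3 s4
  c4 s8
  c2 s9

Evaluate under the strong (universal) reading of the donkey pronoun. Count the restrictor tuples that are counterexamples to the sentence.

6

"it" takes "a stamp" as antecedent — a donkey pronoun bound across the clause boundary.
Strong reading: for every (c,s) with acquired(c,s), catalogued(c,s) ∧ displayed(c,s).
Restrictor pairs: (c1,s3) ✗  (c1,s4) ✗  (c2,s7) ✗  (c2,s9) ✓  (c3,s1) ✗  (c3,s5) ✗  (c4,s5) ✗  (c4,s8) ✓
Counterexamples (restrictor pairs failing the scope): 6.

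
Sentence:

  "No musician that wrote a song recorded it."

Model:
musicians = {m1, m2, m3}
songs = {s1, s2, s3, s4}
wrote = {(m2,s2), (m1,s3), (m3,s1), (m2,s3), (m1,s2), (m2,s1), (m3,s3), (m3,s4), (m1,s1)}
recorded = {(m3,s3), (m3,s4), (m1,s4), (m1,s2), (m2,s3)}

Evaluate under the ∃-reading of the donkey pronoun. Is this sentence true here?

"it" takes "a song" as antecedent — a donkey pronoun bound across the clause boundary.
Truth condition: for no (m,s) with wrote(m,s) does recorded(m,s) hold.
Restrictor pairs — does the scope hold? (m1,s1):fails  (m1,s2):holds  (m1,s3):fails  (m2,s1):fails  (m2,s2):fails  (m2,s3):holds  (m3,s1):fails  (m3,s3):holds  (m3,s4):holds
Scope holds for 4 pair(s), so the sentence is false.

False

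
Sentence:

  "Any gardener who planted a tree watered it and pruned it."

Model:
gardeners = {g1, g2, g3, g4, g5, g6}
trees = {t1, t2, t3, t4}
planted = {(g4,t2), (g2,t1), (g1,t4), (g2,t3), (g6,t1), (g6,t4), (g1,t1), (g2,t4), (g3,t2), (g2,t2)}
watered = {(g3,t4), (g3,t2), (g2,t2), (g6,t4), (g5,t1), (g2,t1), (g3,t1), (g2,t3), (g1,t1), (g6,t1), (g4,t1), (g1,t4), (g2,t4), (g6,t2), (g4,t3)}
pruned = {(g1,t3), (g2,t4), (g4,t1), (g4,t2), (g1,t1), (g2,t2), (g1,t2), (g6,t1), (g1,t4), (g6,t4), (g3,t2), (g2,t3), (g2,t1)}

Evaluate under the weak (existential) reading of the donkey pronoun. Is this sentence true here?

"it" takes "a tree" as antecedent — a donkey pronoun bound across the clause boundary.
Weak reading: every gardener g with some planted-tree has at least one planted-tree t such that watered(g,t) ∧ pruned(g,t).
Per gardener: g1:✓  g2:✓  g3:✓  g4:✗  g6:✓
g4 has no witness among its planted-trees.

False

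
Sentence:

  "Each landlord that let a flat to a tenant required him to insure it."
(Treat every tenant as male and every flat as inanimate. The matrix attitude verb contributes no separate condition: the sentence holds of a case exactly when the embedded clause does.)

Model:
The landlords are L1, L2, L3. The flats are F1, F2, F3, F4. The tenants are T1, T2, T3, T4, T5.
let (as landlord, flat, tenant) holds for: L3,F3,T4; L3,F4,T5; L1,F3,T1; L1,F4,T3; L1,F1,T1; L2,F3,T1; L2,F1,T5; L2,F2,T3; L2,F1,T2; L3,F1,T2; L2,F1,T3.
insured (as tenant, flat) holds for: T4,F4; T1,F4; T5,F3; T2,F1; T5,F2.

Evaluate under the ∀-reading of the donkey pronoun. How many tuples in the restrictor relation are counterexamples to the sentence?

"him" takes "a tenant" as antecedent and "it" takes "a flat"; both are donkey pronouns co-varying with the restrictor.
Strong reading: for every (l,f,t) with let(l,f,t), insured(t,f).
Restrictor triples: (L1,F1,T1)→insured(T1,F1) ✗  (L1,F3,T1)→insured(T1,F3) ✗  (L1,F4,T3)→insured(T3,F4) ✗  (L2,F1,T2)→insured(T2,F1) ✓  (L2,F1,T3)→insured(T3,F1) ✗  (L2,F1,T5)→insured(T5,F1) ✗  (L2,F2,T3)→insured(T3,F2) ✗  (L2,F3,T1)→insured(T1,F3) ✗  (L3,F1,T2)→insured(T2,F1) ✓  (L3,F3,T4)→insured(T4,F3) ✗  (L3,F4,T5)→insured(T5,F4) ✗
Counterexamples (restrictor triples failing the scope): 9.

9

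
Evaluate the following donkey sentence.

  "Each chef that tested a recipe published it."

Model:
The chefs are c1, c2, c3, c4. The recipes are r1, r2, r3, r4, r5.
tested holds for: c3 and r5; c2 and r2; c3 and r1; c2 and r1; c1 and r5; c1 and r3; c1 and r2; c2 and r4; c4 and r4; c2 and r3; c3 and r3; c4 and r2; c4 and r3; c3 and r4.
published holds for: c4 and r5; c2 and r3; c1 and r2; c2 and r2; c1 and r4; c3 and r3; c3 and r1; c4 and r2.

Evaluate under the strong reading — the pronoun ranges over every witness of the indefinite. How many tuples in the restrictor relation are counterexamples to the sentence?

8

"it" takes "a recipe" as antecedent — a donkey pronoun bound across the clause boundary.
Strong reading: for every (c,r) with tested(c,r), published(c,r).
Restrictor pairs: (c1,r2) ✓  (c1,r3) ✗  (c1,r5) ✗  (c2,r1) ✗  (c2,r2) ✓  (c2,r3) ✓  (c2,r4) ✗  (c3,r1) ✓  (c3,r3) ✓  (c3,r4) ✗  (c3,r5) ✗  (c4,r2) ✓  (c4,r3) ✗  (c4,r4) ✗
Counterexamples (restrictor pairs failing the scope): 8.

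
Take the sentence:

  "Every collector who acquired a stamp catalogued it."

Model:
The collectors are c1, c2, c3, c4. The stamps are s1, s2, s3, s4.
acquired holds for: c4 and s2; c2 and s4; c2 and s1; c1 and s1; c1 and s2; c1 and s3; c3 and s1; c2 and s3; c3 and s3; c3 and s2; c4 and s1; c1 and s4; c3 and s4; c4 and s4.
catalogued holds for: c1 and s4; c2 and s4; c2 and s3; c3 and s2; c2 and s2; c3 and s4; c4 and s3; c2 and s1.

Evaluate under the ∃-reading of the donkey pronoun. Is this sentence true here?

"it" takes "a stamp" as antecedent — a donkey pronoun bound across the clause boundary.
Weak reading: every collector c with some acquired-stamp has at least one acquired-stamp s such that catalogued(c,s).
Per collector: c1:✓  c2:✓  c3:✓  c4:✗
c4 has no witness among its acquired-stamps.

False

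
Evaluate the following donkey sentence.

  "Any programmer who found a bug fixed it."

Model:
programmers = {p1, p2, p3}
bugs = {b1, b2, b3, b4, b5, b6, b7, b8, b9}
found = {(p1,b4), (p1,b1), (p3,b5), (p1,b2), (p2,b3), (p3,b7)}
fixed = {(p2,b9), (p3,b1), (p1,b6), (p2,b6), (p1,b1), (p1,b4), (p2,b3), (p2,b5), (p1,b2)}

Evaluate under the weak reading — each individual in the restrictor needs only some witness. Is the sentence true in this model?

"it" takes "a bug" as antecedent — a donkey pronoun bound across the clause boundary.
Weak reading: every programmer p with some found-bug has at least one found-bug b such that fixed(p,b).
Per programmer: p1:✓  p2:✓  p3:✗
p3 has no witness among its found-bugs.

False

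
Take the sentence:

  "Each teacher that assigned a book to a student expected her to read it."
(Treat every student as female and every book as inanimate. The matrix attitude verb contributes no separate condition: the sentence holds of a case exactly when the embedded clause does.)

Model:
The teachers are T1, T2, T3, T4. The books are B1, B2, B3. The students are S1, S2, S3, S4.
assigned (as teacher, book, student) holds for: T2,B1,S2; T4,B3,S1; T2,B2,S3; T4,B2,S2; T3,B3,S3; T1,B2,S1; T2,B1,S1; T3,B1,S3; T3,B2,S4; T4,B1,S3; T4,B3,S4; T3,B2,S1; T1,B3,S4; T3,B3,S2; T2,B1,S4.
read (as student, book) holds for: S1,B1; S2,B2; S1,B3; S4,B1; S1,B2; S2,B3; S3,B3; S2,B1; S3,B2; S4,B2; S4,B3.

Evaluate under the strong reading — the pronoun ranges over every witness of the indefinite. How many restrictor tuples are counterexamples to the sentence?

"her" takes "a student" as antecedent and "it" takes "a book"; both are donkey pronouns co-varying with the restrictor.
Strong reading: for every (t,b,s) with assigned(t,b,s), read(s,b).
Restrictor triples: (T1,B2,S1)→read(S1,B2) ✓  (T1,B3,S4)→read(S4,B3) ✓  (T2,B1,S1)→read(S1,B1) ✓  (T2,B1,S2)→read(S2,B1) ✓  (T2,B1,S4)→read(S4,B1) ✓  (T2,B2,S3)→read(S3,B2) ✓  (T3,B1,S3)→read(S3,B1) ✗  (T3,B2,S1)→read(S1,B2) ✓  (T3,B2,S4)→read(S4,B2) ✓  (T3,B3,S2)→read(S2,B3) ✓  (T3,B3,S3)→read(S3,B3) ✓  (T4,B1,S3)→read(S3,B1) ✗  (T4,B2,S2)→read(S2,B2) ✓  (T4,B3,S1)→read(S1,B3) ✓  (T4,B3,S4)→read(S4,B3) ✓
Counterexamples (restrictor triples failing the scope): 2.

2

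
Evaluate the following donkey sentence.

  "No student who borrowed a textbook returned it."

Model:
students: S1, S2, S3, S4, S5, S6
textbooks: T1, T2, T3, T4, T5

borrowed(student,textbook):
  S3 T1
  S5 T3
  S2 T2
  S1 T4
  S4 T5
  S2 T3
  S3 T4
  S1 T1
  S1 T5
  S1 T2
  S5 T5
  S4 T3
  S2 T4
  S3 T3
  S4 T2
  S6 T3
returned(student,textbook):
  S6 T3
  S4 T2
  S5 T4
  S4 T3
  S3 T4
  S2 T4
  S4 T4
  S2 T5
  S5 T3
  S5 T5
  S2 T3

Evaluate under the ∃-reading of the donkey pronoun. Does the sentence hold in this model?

"it" takes "a textbook" as antecedent — a donkey pronoun bound across the clause boundary.
Truth condition: for no (s,t) with borrowed(s,t) does returned(s,t) hold.
Restrictor pairs — does the scope hold? (S1,T1):fails  (S1,T2):fails  (S1,T4):fails  (S1,T5):fails  (S2,T2):fails  (S2,T3):holds  (S2,T4):holds  (S3,T1):fails  (S3,T3):fails  (S3,T4):holds  (S4,T2):holds  (S4,T3):holds  (S4,T5):fails  (S5,T3):holds  (S5,T5):holds  (S6,T3):holds
Scope holds for 8 pair(s), so the sentence is false.

False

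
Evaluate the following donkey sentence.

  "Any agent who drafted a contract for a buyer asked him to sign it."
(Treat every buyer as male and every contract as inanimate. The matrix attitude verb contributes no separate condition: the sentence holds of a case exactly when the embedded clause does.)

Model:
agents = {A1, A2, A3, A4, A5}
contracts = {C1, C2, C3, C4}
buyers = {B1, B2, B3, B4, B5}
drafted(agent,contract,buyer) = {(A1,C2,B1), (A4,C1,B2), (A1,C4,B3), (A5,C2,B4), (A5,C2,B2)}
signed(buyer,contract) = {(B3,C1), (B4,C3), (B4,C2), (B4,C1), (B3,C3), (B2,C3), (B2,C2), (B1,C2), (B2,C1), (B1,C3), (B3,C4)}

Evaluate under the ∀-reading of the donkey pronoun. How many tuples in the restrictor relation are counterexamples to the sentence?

"him" takes "a buyer" as antecedent and "it" takes "a contract"; both are donkey pronouns co-varying with the restrictor.
Strong reading: for every (a,c,b) with drafted(a,c,b), signed(b,c).
Restrictor triples: (A1,C2,B1)→signed(B1,C2) ✓  (A1,C4,B3)→signed(B3,C4) ✓  (A4,C1,B2)→signed(B2,C1) ✓  (A5,C2,B2)→signed(B2,C2) ✓  (A5,C2,B4)→signed(B4,C2) ✓
Counterexamples (restrictor triples failing the scope): 0.

0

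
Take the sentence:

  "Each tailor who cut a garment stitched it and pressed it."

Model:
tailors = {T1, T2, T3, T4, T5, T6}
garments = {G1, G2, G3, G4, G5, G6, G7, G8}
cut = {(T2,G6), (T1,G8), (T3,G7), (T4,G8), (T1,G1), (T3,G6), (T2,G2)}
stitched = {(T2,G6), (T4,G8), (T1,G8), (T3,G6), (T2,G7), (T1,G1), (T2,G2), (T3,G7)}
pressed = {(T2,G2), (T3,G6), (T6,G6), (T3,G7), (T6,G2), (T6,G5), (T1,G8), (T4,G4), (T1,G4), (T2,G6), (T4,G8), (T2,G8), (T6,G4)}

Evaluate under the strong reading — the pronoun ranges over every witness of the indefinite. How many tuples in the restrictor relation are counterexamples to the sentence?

1

"it" takes "a garment" as antecedent — a donkey pronoun bound across the clause boundary.
Strong reading: for every (t,g) with cut(t,g), stitched(t,g) ∧ pressed(t,g).
Restrictor pairs: (T1,G1) ✗  (T1,G8) ✓  (T2,G2) ✓  (T2,G6) ✓  (T3,G6) ✓  (T3,G7) ✓  (T4,G8) ✓
Counterexamples (restrictor pairs failing the scope): 1.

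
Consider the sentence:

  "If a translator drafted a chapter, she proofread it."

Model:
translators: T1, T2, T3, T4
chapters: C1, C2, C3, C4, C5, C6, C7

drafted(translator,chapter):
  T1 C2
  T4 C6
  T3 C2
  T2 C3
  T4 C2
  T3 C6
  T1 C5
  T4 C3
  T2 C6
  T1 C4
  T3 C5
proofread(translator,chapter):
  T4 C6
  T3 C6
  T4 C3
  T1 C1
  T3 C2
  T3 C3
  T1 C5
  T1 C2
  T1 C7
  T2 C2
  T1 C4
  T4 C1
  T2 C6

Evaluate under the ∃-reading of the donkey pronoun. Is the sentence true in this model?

"it" takes "a chapter" as antecedent — a donkey pronoun bound across the clause boundary.
Weak reading: every translator t with some drafted-chapter has at least one drafted-chapter c such that proofread(t,c).
Per translator: T1:✓  T2:✓  T3:✓  T4:✓
Every translator in the restrictor has a witness.

True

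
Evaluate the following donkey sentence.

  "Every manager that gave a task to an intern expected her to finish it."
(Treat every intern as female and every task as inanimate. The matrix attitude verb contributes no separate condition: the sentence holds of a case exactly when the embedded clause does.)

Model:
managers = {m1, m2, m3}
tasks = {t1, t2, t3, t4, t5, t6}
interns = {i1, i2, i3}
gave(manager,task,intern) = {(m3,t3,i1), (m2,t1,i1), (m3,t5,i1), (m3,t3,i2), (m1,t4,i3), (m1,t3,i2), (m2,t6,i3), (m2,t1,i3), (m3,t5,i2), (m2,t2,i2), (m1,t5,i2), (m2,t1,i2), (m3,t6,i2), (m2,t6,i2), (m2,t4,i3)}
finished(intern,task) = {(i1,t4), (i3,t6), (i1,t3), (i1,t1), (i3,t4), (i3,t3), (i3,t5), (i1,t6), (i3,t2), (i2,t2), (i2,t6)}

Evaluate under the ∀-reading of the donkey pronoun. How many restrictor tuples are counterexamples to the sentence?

7

"her" takes "an intern" as antecedent and "it" takes "a task"; both are donkey pronouns co-varying with the restrictor.
Strong reading: for every (m,t,i) with gave(m,t,i), finished(i,t).
Restrictor triples: (m1,t3,i2)→finished(i2,t3) ✗  (m1,t4,i3)→finished(i3,t4) ✓  (m1,t5,i2)→finished(i2,t5) ✗  (m2,t1,i1)→finished(i1,t1) ✓  (m2,t1,i2)→finished(i2,t1) ✗  (m2,t1,i3)→finished(i3,t1) ✗  (m2,t2,i2)→finished(i2,t2) ✓  (m2,t4,i3)→finished(i3,t4) ✓  (m2,t6,i2)→finished(i2,t6) ✓  (m2,t6,i3)→finished(i3,t6) ✓  (m3,t3,i1)→finished(i1,t3) ✓  (m3,t3,i2)→finished(i2,t3) ✗  (m3,t5,i1)→finished(i1,t5) ✗  (m3,t5,i2)→finished(i2,t5) ✗  (m3,t6,i2)→finished(i2,t6) ✓
Counterexamples (restrictor triples failing the scope): 7.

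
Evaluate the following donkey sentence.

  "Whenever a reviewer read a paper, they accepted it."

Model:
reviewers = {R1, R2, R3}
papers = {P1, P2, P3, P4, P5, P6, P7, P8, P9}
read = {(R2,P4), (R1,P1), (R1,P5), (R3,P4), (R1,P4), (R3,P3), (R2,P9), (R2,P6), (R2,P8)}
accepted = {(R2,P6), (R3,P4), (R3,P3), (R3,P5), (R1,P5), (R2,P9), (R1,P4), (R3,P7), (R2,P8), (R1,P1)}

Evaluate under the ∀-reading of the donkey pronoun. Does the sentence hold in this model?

False

"it" takes "a paper" as antecedent — a donkey pronoun bound across the clause boundary.
Strong reading: for every (r,p) with read(r,p), accepted(r,p).
Restrictor pairs: (R1,P1) ✓  (R1,P4) ✓  (R1,P5) ✓  (R2,P4) ✗  (R2,P6) ✓  (R2,P8) ✓  (R2,P9) ✓  (R3,P3) ✓  (R3,P4) ✓
Counterexample: (R2,P4) is in read but fails the scope.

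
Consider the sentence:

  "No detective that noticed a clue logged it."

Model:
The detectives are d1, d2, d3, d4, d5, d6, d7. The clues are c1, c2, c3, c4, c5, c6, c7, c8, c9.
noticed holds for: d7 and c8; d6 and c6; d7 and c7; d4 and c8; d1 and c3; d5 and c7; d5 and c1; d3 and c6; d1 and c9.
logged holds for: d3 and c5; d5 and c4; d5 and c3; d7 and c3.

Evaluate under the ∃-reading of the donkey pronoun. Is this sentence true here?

True

"it" takes "a clue" as antecedent — a donkey pronoun bound across the clause boundary.
Truth condition: for no (d,c) with noticed(d,c) does logged(d,c) hold.
Restrictor pairs — does the scope hold? (d1,c3):fails  (d1,c9):fails  (d3,c6):fails  (d4,c8):fails  (d5,c1):fails  (d5,c7):fails  (d6,c6):fails  (d7,c7):fails  (d7,c8):fails
Scope holds for no restrictor pair, so the sentence is true.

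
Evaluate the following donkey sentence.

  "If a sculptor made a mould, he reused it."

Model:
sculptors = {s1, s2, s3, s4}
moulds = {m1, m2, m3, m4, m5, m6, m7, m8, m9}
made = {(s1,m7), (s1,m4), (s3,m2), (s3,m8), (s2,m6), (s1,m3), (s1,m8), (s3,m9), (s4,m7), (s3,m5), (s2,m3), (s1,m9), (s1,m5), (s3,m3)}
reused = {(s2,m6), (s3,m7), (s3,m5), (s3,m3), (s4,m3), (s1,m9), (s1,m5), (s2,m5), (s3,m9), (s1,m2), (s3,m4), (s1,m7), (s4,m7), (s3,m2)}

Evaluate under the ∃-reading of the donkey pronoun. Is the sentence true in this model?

"it" takes "a mould" as antecedent — a donkey pronoun bound across the clause boundary.
Weak reading: every sculptor s with some made-mould has at least one made-mould m such that reused(s,m).
Per sculptor: s1:✓  s2:✓  s3:✓  s4:✓
Every sculptor in the restrictor has a witness.

True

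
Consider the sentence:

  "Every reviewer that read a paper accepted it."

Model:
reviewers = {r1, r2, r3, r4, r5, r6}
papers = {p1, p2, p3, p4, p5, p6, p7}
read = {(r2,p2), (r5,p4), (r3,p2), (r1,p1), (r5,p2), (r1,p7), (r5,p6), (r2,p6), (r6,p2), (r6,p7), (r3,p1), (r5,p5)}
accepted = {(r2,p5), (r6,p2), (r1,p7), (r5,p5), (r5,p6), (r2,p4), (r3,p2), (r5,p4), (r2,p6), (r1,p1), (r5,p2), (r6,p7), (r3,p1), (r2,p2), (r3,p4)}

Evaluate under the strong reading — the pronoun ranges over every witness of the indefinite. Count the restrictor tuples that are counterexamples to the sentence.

0

"it" takes "a paper" as antecedent — a donkey pronoun bound across the clause boundary.
Strong reading: for every (r,p) with read(r,p), accepted(r,p).
Restrictor pairs: (r1,p1) ✓  (r1,p7) ✓  (r2,p2) ✓  (r2,p6) ✓  (r3,p1) ✓  (r3,p2) ✓  (r5,p2) ✓  (r5,p4) ✓  (r5,p5) ✓  (r5,p6) ✓  (r6,p2) ✓  (r6,p7) ✓
Counterexamples (restrictor pairs failing the scope): 0.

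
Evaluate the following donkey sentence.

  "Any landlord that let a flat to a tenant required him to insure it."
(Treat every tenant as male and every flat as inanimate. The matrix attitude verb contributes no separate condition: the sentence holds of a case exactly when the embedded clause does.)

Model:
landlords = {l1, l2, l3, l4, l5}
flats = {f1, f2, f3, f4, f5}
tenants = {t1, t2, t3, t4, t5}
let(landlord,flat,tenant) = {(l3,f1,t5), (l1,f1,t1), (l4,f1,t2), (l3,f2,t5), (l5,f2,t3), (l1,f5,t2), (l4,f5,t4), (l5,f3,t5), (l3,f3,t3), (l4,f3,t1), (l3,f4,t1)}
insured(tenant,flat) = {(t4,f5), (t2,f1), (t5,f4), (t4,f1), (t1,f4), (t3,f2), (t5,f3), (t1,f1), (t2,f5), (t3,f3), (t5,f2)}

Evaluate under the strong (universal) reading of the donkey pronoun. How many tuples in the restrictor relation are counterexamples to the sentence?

2

"him" takes "a tenant" as antecedent and "it" takes "a flat"; both are donkey pronouns co-varying with the restrictor.
Strong reading: for every (l,f,t) with let(l,f,t), insured(t,f).
Restrictor triples: (l1,f1,t1)→insured(t1,f1) ✓  (l1,f5,t2)→insured(t2,f5) ✓  (l3,f1,t5)→insured(t5,f1) ✗  (l3,f2,t5)→insured(t5,f2) ✓  (l3,f3,t3)→insured(t3,f3) ✓  (l3,f4,t1)→insured(t1,f4) ✓  (l4,f1,t2)→insured(t2,f1) ✓  (l4,f3,t1)→insured(t1,f3) ✗  (l4,f5,t4)→insured(t4,f5) ✓  (l5,f2,t3)→insured(t3,f2) ✓  (l5,f3,t5)→insured(t5,f3) ✓
Counterexamples (restrictor triples failing the scope): 2.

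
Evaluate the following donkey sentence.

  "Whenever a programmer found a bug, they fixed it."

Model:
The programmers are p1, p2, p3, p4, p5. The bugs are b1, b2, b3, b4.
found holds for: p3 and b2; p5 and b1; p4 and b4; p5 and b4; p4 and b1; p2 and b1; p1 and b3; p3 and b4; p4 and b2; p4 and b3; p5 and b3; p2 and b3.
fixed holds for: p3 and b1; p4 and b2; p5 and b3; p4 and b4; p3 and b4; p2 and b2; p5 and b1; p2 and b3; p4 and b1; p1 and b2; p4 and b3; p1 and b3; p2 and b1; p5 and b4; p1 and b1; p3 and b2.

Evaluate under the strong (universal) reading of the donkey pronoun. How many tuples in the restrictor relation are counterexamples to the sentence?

0

"it" takes "a bug" as antecedent — a donkey pronoun bound across the clause boundary.
Strong reading: for every (p,b) with found(p,b), fixed(p,b).
Restrictor pairs: (p1,b3) ✓  (p2,b1) ✓  (p2,b3) ✓  (p3,b2) ✓  (p3,b4) ✓  (p4,b1) ✓  (p4,b2) ✓  (p4,b3) ✓  (p4,b4) ✓  (p5,b1) ✓  (p5,b3) ✓  (p5,b4) ✓
Counterexamples (restrictor pairs failing the scope): 0.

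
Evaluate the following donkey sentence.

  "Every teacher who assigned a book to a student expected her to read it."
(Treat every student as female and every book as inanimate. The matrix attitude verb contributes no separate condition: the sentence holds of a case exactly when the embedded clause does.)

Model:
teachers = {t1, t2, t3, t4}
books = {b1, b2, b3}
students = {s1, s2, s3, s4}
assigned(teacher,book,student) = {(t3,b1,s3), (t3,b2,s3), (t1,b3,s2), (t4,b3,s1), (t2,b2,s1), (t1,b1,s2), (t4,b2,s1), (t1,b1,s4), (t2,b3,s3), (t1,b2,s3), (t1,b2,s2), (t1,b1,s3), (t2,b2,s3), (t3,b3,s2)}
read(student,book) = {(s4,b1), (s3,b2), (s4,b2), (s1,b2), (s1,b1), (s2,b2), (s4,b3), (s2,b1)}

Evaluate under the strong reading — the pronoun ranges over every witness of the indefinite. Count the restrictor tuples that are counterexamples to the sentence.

"her" takes "a student" as antecedent and "it" takes "a book"; both are donkey pronouns co-varying with the restrictor.
Strong reading: for every (t,b,s) with assigned(t,b,s), read(s,b).
Restrictor triples: (t1,b1,s2)→read(s2,b1) ✓  (t1,b1,s3)→read(s3,b1) ✗  (t1,b1,s4)→read(s4,b1) ✓  (t1,b2,s2)→read(s2,b2) ✓  (t1,b2,s3)→read(s3,b2) ✓  (t1,b3,s2)→read(s2,b3) ✗  (t2,b2,s1)→read(s1,b2) ✓  (t2,b2,s3)→read(s3,b2) ✓  (t2,b3,s3)→read(s3,b3) ✗  (t3,b1,s3)→read(s3,b1) ✗  (t3,b2,s3)→read(s3,b2) ✓  (t3,b3,s2)→read(s2,b3) ✗  (t4,b2,s1)→read(s1,b2) ✓  (t4,b3,s1)→read(s1,b3) ✗
Counterexamples (restrictor triples failing the scope): 6.

6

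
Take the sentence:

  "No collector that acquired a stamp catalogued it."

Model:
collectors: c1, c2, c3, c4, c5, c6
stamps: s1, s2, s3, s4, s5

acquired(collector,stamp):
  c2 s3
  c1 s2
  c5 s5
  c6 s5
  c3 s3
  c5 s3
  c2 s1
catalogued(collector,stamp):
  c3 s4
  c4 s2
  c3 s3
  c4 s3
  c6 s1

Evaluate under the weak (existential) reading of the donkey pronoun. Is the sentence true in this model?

False

"it" takes "a stamp" as antecedent — a donkey pronoun bound across the clause boundary.
Truth condition: for no (c,s) with acquired(c,s) does catalogued(c,s) hold.
Restrictor pairs — does the scope hold? (c1,s2):fails  (c2,s1):fails  (c2,s3):fails  (c3,s3):holds  (c5,s3):fails  (c5,s5):fails  (c6,s5):fails
Scope holds for 1 pair(s), so the sentence is false.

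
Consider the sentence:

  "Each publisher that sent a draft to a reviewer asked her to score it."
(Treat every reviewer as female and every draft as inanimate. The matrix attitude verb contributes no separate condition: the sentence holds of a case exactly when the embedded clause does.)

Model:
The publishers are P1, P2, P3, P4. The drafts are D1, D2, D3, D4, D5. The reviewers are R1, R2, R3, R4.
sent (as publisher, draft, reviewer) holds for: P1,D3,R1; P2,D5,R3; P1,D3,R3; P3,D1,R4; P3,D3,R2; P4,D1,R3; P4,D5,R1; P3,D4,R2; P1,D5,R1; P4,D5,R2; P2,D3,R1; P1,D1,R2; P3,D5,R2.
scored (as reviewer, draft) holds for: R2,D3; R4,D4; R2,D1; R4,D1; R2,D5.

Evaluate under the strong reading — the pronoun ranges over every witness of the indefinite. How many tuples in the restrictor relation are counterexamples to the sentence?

8

"her" takes "a reviewer" as antecedent and "it" takes "a draft"; both are donkey pronouns co-varying with the restrictor.
Strong reading: for every (p,d,r) with sent(p,d,r), scored(r,d).
Restrictor triples: (P1,D1,R2)→scored(R2,D1) ✓  (P1,D3,R1)→scored(R1,D3) ✗  (P1,D3,R3)→scored(R3,D3) ✗  (P1,D5,R1)→scored(R1,D5) ✗  (P2,D3,R1)→scored(R1,D3) ✗  (P2,D5,R3)→scored(R3,D5) ✗  (P3,D1,R4)→scored(R4,D1) ✓  (P3,D3,R2)→scored(R2,D3) ✓  (P3,D4,R2)→scored(R2,D4) ✗  (P3,D5,R2)→scored(R2,D5) ✓  (P4,D1,R3)→scored(R3,D1) ✗  (P4,D5,R1)→scored(R1,D5) ✗  (P4,D5,R2)→scored(R2,D5) ✓
Counterexamples (restrictor triples failing the scope): 8.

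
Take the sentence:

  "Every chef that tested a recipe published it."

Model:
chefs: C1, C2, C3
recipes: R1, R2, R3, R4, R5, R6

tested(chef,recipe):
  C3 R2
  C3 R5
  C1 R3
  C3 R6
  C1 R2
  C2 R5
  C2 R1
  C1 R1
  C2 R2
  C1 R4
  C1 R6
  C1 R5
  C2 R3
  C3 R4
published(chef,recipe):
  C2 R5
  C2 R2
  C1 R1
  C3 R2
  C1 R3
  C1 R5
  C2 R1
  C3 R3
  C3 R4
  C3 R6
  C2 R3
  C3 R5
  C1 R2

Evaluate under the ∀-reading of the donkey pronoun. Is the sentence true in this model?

False

"it" takes "a recipe" as antecedent — a donkey pronoun bound across the clause boundary.
Strong reading: for every (c,r) with tested(c,r), published(c,r).
Restrictor pairs: (C1,R1) ✓  (C1,R2) ✓  (C1,R3) ✓  (C1,R4) ✗  (C1,R5) ✓  (C1,R6) ✗  (C2,R1) ✓  (C2,R2) ✓  (C2,R3) ✓  (C2,R5) ✓  (C3,R2) ✓  (C3,R4) ✓  (C3,R5) ✓  (C3,R6) ✓
Counterexample: (C1,R4) is in tested but fails the scope.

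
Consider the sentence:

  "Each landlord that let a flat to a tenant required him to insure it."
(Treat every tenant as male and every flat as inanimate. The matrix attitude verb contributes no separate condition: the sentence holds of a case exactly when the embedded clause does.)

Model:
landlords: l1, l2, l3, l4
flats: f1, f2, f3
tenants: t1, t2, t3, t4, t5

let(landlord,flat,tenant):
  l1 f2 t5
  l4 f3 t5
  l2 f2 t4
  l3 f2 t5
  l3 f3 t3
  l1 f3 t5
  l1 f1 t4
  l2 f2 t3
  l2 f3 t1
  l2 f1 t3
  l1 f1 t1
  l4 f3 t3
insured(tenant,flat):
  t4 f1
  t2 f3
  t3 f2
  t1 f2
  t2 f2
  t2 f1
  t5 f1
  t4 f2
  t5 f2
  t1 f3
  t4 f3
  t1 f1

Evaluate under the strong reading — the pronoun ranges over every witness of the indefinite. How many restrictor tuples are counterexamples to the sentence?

5

"him" takes "a tenant" as antecedent and "it" takes "a flat"; both are donkey pronouns co-varying with the restrictor.
Strong reading: for every (l,f,t) with let(l,f,t), insured(t,f).
Restrictor triples: (l1,f1,t1)→insured(t1,f1) ✓  (l1,f1,t4)→insured(t4,f1) ✓  (l1,f2,t5)→insured(t5,f2) ✓  (l1,f3,t5)→insured(t5,f3) ✗  (l2,f1,t3)→insured(t3,f1) ✗  (l2,f2,t3)→insured(t3,f2) ✓  (l2,f2,t4)→insured(t4,f2) ✓  (l2,f3,t1)→insured(t1,f3) ✓  (l3,f2,t5)→insured(t5,f2) ✓  (l3,f3,t3)→insured(t3,f3) ✗  (l4,f3,t3)→insured(t3,f3) ✗  (l4,f3,t5)→insured(t5,f3) ✗
Counterexamples (restrictor triples failing the scope): 5.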